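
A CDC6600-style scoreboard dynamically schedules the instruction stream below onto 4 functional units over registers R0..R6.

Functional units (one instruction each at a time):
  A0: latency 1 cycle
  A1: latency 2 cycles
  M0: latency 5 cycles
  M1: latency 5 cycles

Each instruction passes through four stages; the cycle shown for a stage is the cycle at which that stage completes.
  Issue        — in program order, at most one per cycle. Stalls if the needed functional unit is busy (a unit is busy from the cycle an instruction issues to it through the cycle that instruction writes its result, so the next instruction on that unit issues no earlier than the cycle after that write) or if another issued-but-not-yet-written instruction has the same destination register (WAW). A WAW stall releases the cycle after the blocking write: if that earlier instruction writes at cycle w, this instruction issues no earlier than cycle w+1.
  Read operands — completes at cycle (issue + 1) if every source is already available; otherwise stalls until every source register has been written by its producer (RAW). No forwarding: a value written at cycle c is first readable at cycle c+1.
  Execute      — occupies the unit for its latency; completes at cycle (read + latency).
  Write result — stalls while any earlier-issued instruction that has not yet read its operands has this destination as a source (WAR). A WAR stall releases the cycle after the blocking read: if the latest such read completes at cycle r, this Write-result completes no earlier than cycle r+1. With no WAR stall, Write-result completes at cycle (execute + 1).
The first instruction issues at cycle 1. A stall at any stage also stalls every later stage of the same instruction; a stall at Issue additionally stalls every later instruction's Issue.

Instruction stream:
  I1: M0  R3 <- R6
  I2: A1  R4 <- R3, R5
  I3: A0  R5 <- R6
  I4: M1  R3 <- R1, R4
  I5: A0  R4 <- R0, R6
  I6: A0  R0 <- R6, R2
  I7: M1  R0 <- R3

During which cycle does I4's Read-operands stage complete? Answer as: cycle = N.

cycle = 13

I1 -> (1, 2, 7, 8)
I2 -> (2, 9, 11, 12)  // RAW R3: wait I1 write@8
I3 -> (3, 4, 5, 10)  // WAR R5: wait I2 read@9
I4 -> (9, 13, 18, 19)  // WAW R3: wait I1 write@8, RAW R4: wait I2 write@12
I5 -> (13, 14, 15, 16)  // WAW R4: wait I2 write@12
I6 -> (17, 18, 19, 20)  // struct: A0 busy until I5 writes@16
I7 -> (21, 22, 27, 28)  // WAW R0: wait I6 write@20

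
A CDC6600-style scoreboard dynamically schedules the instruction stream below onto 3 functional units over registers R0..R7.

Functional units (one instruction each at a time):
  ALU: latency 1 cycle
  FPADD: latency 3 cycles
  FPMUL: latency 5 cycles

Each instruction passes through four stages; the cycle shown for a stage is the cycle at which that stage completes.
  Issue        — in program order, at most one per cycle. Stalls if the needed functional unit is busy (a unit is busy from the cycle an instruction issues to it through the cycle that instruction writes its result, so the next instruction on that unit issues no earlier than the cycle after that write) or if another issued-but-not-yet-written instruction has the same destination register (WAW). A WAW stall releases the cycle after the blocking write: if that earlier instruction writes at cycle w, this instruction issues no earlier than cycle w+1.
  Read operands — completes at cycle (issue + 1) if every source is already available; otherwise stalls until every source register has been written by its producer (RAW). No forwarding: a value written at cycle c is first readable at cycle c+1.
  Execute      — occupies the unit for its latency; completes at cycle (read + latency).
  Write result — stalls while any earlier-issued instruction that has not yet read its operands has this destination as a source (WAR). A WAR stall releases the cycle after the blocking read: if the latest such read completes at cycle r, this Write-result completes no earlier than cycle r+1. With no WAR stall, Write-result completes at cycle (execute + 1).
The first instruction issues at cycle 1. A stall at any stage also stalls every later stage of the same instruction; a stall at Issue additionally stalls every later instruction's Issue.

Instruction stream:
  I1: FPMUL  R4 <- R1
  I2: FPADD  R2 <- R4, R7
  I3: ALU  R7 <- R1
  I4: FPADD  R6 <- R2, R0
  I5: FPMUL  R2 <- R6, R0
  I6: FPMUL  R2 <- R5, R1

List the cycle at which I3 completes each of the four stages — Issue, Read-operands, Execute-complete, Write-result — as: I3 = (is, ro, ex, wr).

1) issue 1, read 2, done 7, write 8
2) issue 2, read 9, done 12, write 13  <RAW R4: wait I1 write@8>
3) issue 3, read 4, done 5, write 10  <WAR R7: wait I2 read@9>
4) issue 14, read 15, done 18, write 19  <struct: FPADD busy until I2 writes@13>
5) issue 15, read 20, done 25, write 26  <RAW R6: wait I4 write@19>
6) issue 27, read 28, done 33, write 34  <struct: FPMUL busy until I5 writes@26>

I3 = (3, 4, 5, 10)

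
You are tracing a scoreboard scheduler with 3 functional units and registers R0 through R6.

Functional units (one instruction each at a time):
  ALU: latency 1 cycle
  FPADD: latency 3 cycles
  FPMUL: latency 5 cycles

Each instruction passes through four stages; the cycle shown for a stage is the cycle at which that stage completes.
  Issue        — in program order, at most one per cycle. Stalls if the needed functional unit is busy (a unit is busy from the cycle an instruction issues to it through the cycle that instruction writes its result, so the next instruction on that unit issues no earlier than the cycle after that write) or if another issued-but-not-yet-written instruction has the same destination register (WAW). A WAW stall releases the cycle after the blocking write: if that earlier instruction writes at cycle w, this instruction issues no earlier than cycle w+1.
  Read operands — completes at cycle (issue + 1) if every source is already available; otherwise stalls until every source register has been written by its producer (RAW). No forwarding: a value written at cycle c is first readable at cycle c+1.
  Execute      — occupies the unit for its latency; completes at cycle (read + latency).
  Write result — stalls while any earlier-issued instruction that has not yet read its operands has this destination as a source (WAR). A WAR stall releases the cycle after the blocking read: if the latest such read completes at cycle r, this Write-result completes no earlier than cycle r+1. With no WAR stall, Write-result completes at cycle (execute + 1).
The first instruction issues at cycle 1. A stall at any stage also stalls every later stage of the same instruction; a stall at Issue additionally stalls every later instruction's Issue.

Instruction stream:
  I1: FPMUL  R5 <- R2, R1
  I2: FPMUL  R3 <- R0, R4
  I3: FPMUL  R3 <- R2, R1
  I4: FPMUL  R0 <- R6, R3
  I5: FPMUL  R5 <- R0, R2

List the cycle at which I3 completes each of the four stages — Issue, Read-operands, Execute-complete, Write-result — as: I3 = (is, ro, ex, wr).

I3 = (17, 18, 23, 24)

c1: I1 dispatched to FPMUL
c2: I1 operands ready
c7: I1 complete
c8: R5←I1
c9: I2 dispatched to FPMUL
c10: I2 operands ready
c15: I2 complete
c16: R3←I2
c17: I3 dispatched to FPMUL
c18: I3 operands ready
c23: I3 complete
c24: R3←I3
c25: I4 dispatched to FPMUL
c26: I4 operands ready
c31: I4 complete
c32: R0←I4
c33: I5 dispatched to FPMUL
c34: I5 operands ready
c39: I5 complete
c40: R5←I5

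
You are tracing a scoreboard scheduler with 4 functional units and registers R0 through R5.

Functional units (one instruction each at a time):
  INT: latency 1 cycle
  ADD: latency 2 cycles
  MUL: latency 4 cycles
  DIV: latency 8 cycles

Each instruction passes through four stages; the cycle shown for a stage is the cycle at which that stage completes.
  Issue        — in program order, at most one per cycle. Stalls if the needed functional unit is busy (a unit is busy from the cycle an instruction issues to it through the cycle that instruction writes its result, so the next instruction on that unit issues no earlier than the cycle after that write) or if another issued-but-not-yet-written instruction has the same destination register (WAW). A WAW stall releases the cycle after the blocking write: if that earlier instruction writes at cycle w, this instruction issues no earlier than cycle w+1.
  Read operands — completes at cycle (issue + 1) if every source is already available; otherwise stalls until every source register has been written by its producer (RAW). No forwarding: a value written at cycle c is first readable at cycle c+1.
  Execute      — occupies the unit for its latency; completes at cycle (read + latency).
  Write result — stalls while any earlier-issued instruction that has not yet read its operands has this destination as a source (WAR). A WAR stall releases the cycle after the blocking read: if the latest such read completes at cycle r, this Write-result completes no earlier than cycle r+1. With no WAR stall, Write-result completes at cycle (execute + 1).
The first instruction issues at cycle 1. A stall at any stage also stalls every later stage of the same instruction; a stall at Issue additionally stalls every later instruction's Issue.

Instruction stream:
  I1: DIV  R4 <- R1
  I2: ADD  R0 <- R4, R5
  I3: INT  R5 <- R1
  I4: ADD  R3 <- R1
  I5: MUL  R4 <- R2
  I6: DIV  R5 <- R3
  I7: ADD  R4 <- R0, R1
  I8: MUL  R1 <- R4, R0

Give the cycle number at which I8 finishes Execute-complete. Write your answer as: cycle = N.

cycle = 33

t=1  I1→DIV
t=2  I1 RO · I2→ADD
t=3  I3→INT
t=4  I3 RO
t=5  I3 EX
t=10  I1 EX
t=11  I1 WR R4
t=12  I2 RO
t=13  I3 WR R5
t=14  I2 EX
t=15  I2 WR R0
t=16  I4→ADD
t=17  I4 RO · I5→MUL
t=18  I5 RO · I6→DIV
t=19  I4 EX
t=20  I4 WR R3
t=21  I6 RO
t=22  I5 EX
t=23  I5 WR R4
t=24  I7→ADD
t=25  I7 RO · I8→MUL
t=27  I7 EX
t=28  I7 WR R4
t=29  I6 EX · I8 RO
t=30  I6 WR R5
t=33  I8 EX
t=34  I8 WR R1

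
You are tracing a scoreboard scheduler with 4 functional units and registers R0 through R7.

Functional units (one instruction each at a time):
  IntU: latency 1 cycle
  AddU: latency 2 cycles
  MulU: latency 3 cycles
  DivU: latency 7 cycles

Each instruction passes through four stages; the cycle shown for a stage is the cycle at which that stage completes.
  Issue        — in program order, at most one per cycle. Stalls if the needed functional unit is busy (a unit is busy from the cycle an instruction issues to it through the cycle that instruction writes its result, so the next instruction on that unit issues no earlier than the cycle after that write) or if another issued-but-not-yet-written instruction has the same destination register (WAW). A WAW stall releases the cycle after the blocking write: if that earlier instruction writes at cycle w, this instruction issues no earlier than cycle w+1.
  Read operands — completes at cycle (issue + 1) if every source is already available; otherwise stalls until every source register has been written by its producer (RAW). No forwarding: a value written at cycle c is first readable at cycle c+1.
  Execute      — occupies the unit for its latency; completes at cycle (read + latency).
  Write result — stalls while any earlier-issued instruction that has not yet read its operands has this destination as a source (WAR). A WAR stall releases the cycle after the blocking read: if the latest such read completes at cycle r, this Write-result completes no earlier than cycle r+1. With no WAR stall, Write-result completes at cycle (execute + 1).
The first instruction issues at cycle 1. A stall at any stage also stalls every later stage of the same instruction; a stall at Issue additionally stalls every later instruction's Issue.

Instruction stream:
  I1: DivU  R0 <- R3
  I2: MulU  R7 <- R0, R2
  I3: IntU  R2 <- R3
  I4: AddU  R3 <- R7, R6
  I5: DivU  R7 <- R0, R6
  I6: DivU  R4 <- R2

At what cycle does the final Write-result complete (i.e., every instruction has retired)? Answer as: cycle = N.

cycle = 35

[1] I1→DivU
[2] I1 RO | I2→MulU
[3] I3→IntU
[4] I3 RO | I4→AddU
[5] I3 EX
[9] I1 EX
[10] I1 WR R0
[11] I2 RO
[12] I3 WR R2
[14] I2 EX
[15] I2 WR R7
[16] I4 RO | I5→DivU
[17] I5 RO
[18] I4 EX
[19] I4 WR R3
[24] I5 EX
[25] I5 WR R7
[26] I6→DivU
[27] I6 RO
[34] I6 EX
[35] I6 WR R4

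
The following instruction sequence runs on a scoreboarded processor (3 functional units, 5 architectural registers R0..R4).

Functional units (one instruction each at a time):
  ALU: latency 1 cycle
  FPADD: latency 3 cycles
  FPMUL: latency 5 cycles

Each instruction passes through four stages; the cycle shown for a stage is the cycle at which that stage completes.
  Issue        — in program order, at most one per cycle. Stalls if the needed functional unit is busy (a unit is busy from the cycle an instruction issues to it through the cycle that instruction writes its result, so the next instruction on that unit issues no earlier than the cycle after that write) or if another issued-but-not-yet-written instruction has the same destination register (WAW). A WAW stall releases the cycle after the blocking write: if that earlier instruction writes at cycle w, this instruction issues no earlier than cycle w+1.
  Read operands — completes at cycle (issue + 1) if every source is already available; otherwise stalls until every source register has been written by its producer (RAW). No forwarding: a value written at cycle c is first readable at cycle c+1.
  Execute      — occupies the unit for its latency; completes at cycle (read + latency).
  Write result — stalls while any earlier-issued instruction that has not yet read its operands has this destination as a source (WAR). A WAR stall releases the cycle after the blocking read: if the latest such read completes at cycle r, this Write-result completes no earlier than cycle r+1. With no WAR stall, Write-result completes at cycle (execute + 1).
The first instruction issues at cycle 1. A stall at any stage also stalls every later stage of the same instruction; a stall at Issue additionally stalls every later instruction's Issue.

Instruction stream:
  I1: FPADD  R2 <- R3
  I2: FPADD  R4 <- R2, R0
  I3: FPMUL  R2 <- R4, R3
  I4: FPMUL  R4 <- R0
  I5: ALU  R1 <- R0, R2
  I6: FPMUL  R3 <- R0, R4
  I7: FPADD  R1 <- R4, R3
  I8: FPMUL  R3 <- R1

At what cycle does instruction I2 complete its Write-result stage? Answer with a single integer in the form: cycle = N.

cycle = 12

1) issue 1, read 2, done 5, write 6
2) issue 7, read 8, done 11, write 12  <struct: FPADD busy until I1 writes@6>
3) issue 8, read 13, done 18, write 19  <RAW R4: wait I2 write@12>
4) issue 20, read 21, done 26, write 27  <struct: FPMUL busy until I3 writes@19>
5) issue 21, read 22, done 23, write 24
6) issue 28, read 29, done 34, write 35  <struct: FPMUL busy until I4 writes@27>
7) issue 29, read 36, done 39, write 40  <RAW R3: wait I6 write@35>
8) issue 36, read 41, done 46, write 47  <struct: FPMUL busy until I6 writes@35 / RAW R1: wait I7 write@40>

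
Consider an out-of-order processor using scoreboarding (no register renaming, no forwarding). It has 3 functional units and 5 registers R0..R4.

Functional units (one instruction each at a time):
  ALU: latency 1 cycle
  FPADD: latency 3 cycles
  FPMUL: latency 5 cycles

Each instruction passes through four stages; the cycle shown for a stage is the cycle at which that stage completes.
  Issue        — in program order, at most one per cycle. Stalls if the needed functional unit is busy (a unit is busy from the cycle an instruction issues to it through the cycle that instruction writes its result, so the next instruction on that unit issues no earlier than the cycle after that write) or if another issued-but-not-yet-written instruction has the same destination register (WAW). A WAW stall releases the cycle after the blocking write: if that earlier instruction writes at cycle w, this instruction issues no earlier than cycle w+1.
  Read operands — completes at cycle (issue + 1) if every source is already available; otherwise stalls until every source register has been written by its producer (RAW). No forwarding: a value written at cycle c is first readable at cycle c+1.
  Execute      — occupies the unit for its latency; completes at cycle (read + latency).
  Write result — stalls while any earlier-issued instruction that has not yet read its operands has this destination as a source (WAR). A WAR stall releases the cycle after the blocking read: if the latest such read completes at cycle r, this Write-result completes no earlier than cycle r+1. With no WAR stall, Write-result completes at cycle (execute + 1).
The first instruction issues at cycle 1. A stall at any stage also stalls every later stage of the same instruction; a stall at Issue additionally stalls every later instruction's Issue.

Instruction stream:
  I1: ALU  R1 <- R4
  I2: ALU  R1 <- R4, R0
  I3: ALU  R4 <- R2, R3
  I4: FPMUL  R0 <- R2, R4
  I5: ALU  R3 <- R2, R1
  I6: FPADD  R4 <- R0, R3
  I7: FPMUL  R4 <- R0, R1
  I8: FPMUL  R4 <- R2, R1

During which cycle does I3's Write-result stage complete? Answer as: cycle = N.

c1: issue I1 (ALU)
c2: I1 read-ops
c3: I1 finished on ALU
c4: I1→R1
c5: issue I2 (ALU)
c6: I2 read-ops
c7: I2 finished on ALU
c8: I2→R1
c9: issue I3 (ALU)
c10: I3 read-ops | issue I4 (FPMUL)
c11: I3 finished on ALU
c12: I3→R4
c13: I4 read-ops | issue I5 (ALU)
c14: I5 read-ops | issue I6 (FPADD)
c15: I5 finished on ALU
c16: I5→R3
c18: I4 finished on FPMUL
c19: I4→R0
c20: I6 read-ops
c23: I6 finished on FPADD
c24: I6→R4
c25: issue I7 (FPMUL)
c26: I7 read-ops
c31: I7 finished on FPMUL
c32: I7→R4
c33: issue I8 (FPMUL)
c34: I8 read-ops
c39: I8 finished on FPMUL
c40: I8→R4

cycle = 12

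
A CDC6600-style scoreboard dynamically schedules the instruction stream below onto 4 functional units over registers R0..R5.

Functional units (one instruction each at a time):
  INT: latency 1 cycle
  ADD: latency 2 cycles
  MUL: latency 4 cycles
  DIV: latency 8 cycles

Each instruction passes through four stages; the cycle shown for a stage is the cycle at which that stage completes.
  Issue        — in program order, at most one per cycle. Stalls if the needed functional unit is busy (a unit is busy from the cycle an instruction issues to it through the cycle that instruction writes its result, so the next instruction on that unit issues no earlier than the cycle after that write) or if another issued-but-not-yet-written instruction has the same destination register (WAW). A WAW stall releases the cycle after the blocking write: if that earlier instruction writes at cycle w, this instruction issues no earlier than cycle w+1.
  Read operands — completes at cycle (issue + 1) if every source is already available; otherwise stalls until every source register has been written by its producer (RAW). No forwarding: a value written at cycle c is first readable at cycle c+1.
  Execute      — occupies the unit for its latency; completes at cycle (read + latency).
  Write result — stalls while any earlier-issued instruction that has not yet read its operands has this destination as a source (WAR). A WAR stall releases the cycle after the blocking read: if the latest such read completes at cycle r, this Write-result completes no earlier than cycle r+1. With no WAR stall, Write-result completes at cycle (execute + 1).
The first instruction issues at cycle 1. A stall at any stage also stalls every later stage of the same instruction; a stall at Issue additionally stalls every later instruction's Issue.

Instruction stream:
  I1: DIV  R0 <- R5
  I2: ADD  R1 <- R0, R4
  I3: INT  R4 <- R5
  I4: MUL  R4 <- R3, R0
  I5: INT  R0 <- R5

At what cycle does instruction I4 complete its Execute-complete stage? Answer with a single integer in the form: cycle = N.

  I1 | 1 | 2 | 10 | 11
  I2 | 2 | 12 | 14 | 15   RAW R0: wait I1 write@11
  I3 | 3 | 4 | 5 | 13   WAR R4: wait I2 read@12
  I4 | 14 | 15 | 19 | 20   WAW R4: wait I3 write@13
  I5 | 15 | 16 | 17 | 18

cycle = 19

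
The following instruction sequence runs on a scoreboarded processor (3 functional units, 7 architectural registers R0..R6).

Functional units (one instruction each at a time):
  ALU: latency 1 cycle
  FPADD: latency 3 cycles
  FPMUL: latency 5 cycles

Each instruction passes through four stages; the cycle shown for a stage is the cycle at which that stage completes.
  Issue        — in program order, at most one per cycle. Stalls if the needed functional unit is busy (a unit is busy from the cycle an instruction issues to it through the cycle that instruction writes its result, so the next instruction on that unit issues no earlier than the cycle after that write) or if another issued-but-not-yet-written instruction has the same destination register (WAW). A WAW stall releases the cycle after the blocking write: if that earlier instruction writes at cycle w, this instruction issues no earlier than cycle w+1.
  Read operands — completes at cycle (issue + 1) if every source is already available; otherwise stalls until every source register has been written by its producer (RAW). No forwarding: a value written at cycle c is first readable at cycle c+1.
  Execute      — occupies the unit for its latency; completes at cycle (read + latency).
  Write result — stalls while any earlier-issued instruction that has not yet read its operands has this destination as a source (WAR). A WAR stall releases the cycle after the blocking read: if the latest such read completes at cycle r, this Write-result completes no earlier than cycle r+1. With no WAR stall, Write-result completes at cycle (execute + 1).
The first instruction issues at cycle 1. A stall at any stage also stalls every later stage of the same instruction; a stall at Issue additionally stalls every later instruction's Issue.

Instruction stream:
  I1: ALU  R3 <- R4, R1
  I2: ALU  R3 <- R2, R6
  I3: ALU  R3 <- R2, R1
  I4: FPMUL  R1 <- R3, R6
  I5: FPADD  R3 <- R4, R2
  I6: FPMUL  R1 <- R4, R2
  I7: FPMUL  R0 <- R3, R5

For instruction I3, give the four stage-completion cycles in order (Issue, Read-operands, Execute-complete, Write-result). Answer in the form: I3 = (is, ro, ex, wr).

I3 = (9, 10, 11, 12)

I1  is:1  ro:2  ex:3  wr:4
I2  is:5  ro:6  ex:7  wr:8  — struct: ALU busy until I1 writes@4
I3  is:9  ro:10  ex:11  wr:12  — struct: ALU busy until I2 writes@8
I4  is:10  ro:13  ex:18  wr:19  — RAW R3: wait I3 write@12
I5  is:13  ro:14  ex:17  wr:18  — WAW R3: wait I3 write@12
I6  is:20  ro:21  ex:26  wr:27  — struct: FPMUL busy until I4 writes@19
I7  is:28  ro:29  ex:34  wr:35  — struct: FPMUL busy until I6 writes@27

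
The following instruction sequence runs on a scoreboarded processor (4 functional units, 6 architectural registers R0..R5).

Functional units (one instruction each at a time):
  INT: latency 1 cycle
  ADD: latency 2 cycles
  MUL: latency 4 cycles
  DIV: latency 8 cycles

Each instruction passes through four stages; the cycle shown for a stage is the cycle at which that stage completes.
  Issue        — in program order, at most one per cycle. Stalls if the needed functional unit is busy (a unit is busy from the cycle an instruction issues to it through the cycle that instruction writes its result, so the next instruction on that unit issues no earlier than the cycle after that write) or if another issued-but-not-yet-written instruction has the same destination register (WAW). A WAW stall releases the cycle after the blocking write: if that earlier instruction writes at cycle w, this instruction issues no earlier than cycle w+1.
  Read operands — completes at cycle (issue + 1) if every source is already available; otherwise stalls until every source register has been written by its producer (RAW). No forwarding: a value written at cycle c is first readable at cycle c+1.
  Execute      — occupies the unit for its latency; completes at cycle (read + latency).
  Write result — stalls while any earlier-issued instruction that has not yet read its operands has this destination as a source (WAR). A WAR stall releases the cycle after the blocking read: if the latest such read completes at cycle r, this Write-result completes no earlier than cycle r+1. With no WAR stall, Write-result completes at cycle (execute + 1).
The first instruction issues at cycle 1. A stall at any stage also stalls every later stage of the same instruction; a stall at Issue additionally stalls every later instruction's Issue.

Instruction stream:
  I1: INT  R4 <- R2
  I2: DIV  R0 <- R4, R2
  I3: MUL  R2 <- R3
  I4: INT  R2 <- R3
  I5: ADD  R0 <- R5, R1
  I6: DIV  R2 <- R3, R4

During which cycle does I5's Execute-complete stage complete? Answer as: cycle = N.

[I1] 1/2/3/4
[I2] 2/5/13/14  (RAW R4: wait I1 write@4)
[I3] 3/4/8/9
[I4] 10/11/12/13  (WAW R2: wait I3 write@9)
[I5] 15/16/18/19  (WAW R0: wait I2 write@14)
[I6] 16/17/25/26

cycle = 18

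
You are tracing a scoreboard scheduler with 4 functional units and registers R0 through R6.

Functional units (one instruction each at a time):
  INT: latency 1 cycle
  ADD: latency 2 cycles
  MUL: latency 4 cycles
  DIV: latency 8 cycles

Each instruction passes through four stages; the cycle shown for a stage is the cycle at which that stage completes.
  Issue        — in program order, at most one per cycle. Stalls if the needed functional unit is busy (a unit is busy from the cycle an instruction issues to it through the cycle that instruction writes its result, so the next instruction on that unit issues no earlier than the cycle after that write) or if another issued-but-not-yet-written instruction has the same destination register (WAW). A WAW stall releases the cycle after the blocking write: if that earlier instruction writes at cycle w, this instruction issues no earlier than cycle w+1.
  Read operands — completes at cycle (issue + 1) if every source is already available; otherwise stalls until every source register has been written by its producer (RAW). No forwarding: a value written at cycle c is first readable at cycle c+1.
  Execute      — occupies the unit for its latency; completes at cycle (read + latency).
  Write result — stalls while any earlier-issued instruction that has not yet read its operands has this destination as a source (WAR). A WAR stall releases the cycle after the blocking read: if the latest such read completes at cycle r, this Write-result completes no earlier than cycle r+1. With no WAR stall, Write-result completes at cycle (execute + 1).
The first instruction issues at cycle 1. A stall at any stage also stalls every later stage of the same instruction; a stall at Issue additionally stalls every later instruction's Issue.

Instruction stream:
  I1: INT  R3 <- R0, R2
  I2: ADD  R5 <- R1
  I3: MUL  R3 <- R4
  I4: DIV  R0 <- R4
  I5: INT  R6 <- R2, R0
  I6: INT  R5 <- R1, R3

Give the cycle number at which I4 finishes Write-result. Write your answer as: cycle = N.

[I1] 1/2/3/4
[I2] 2/3/5/6
[I3] 5/6/10/11  (WAW R3: wait I1 write@4)
[I4] 6/7/15/16
[I5] 7/17/18/19  (RAW R0: wait I4 write@16)
[I6] 20/21/22/23  (struct: INT busy until I5 writes@19)

cycle = 16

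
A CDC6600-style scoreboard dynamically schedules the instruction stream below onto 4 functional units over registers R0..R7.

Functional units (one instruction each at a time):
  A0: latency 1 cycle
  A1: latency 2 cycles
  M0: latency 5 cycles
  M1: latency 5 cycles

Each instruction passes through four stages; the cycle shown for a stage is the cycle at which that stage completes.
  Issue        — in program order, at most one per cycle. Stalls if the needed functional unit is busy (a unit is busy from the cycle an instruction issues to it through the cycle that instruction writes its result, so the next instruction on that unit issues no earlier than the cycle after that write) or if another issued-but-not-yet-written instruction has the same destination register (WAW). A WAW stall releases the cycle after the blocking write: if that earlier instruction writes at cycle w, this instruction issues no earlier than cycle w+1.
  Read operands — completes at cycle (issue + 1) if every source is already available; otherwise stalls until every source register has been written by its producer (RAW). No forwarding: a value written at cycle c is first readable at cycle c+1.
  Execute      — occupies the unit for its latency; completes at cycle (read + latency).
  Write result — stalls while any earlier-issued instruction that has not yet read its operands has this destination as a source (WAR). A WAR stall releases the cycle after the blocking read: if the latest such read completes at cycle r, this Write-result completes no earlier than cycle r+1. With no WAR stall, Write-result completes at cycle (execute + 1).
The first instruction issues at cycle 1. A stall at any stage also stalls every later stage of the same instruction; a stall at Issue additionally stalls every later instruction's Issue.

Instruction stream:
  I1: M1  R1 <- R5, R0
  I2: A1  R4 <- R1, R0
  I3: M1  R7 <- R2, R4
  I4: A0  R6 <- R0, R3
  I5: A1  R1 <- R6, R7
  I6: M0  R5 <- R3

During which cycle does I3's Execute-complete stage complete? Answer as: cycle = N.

I1  is:1  ro:2  ex:7  wr:8
I2  is:2  ro:9  ex:11  wr:12  — RAW R1: wait I1 write@8
I3  is:9  ro:13  ex:18  wr:19  — struct: M1 busy until I1 writes@8, RAW R4: wait I2 write@12
I4  is:10  ro:11  ex:12  wr:13
I5  is:13  ro:20  ex:22  wr:23  — struct: A1 busy until I2 writes@12, RAW R7: wait I3 write@19
I6  is:14  ro:15  ex:20  wr:21

cycle = 18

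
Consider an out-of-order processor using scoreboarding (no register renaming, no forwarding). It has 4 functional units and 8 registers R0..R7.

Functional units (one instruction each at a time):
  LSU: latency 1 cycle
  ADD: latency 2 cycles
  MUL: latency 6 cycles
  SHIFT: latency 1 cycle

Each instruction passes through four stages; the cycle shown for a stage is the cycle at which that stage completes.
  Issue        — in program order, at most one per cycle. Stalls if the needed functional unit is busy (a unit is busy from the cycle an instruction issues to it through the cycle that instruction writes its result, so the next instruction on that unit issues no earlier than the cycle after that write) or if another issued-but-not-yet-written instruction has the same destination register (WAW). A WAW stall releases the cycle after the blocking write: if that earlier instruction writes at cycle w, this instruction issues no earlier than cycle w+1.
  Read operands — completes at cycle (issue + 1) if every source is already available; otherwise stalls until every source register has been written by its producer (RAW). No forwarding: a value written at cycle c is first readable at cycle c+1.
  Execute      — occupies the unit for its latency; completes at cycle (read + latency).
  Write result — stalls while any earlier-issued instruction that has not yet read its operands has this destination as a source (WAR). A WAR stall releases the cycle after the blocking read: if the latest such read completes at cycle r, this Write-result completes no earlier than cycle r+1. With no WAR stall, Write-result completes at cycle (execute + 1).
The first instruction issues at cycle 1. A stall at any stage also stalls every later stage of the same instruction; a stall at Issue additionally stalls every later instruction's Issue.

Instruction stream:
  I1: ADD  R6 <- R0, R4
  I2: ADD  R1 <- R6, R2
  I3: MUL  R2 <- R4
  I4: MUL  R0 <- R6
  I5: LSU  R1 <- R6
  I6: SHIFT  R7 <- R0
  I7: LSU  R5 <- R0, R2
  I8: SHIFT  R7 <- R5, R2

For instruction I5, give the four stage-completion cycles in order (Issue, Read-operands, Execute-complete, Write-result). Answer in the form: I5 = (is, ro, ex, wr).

I1 -> (1, 2, 4, 5)
I2 -> (6, 7, 9, 10)  // struct: ADD busy until I1 writes@5
I3 -> (7, 8, 14, 15)
I4 -> (16, 17, 23, 24)  // struct: MUL busy until I3 writes@15
I5 -> (17, 18, 19, 20)
I6 -> (18, 25, 26, 27)  // RAW R0: wait I4 write@24
I7 -> (21, 25, 26, 27)  // struct: LSU busy until I5 writes@20, RAW R0: wait I4 write@24
I8 -> (28, 29, 30, 31)  // struct: SHIFT busy until I6 writes@27

I5 = (17, 18, 19, 20)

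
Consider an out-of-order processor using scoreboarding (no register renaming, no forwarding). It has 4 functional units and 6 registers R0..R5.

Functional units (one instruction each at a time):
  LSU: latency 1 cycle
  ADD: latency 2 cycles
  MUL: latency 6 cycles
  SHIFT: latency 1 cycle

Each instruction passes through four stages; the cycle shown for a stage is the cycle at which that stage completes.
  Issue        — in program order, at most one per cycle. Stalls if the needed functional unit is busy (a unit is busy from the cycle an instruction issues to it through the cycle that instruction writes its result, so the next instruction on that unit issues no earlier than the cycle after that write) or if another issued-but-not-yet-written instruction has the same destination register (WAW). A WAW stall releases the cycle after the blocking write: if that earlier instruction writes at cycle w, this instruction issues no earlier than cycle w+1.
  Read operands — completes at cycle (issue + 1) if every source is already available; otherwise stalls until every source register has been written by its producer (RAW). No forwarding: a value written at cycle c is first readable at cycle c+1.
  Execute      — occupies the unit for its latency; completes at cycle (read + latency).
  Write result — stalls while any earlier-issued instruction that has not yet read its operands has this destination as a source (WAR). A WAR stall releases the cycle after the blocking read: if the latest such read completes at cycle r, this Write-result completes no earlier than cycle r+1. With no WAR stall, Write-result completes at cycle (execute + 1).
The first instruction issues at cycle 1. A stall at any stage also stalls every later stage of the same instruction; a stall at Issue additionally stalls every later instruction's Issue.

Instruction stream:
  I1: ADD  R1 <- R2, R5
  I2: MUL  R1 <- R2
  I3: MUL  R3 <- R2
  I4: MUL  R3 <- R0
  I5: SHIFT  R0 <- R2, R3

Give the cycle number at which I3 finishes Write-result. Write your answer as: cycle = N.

cycle = 23

I1: IS=1 RO=2 EX=4 WR=5
I2: IS=6 RO=7 EX=13 WR=14  [WAW R1: wait I1 write@5]
I3: IS=15 RO=16 EX=22 WR=23  [struct: MUL busy until I2 writes@14]
I4: IS=24 RO=25 EX=31 WR=32  [struct: MUL busy until I3 writes@23]
I5: IS=25 RO=33 EX=34 WR=35  [RAW R3: wait I4 write@32]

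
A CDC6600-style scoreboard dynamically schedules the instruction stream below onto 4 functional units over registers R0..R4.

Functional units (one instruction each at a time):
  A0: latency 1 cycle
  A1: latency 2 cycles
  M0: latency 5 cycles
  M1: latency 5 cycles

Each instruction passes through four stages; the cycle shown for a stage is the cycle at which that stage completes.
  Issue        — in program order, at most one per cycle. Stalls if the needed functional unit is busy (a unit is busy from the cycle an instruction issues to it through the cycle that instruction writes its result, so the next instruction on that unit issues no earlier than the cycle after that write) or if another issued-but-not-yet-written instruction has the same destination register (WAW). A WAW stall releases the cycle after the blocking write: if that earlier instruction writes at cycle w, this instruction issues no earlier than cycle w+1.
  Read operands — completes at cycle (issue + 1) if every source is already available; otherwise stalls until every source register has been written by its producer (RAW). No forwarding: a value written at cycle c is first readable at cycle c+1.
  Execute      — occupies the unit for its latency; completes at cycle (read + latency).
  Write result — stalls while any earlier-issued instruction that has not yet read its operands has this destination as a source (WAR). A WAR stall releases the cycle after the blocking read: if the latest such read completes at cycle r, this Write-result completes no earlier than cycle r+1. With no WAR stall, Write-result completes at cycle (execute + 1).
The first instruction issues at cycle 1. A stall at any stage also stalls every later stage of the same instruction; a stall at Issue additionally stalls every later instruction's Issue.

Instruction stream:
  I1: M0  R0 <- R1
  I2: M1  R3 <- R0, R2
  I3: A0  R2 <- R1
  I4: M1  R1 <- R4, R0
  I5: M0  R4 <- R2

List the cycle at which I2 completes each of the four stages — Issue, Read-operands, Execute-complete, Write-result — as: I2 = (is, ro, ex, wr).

I2 = (2, 9, 14, 15)

I1  is:1  ro:2  ex:7  wr:8
I2  is:2  ro:9  ex:14  wr:15  — RAW R0: wait I1 write@8
I3  is:3  ro:4  ex:5  wr:10  — WAR R2: wait I2 read@9
I4  is:16  ro:17  ex:22  wr:23  — struct: M1 busy until I2 writes@15
I5  is:17  ro:18  ex:23  wr:24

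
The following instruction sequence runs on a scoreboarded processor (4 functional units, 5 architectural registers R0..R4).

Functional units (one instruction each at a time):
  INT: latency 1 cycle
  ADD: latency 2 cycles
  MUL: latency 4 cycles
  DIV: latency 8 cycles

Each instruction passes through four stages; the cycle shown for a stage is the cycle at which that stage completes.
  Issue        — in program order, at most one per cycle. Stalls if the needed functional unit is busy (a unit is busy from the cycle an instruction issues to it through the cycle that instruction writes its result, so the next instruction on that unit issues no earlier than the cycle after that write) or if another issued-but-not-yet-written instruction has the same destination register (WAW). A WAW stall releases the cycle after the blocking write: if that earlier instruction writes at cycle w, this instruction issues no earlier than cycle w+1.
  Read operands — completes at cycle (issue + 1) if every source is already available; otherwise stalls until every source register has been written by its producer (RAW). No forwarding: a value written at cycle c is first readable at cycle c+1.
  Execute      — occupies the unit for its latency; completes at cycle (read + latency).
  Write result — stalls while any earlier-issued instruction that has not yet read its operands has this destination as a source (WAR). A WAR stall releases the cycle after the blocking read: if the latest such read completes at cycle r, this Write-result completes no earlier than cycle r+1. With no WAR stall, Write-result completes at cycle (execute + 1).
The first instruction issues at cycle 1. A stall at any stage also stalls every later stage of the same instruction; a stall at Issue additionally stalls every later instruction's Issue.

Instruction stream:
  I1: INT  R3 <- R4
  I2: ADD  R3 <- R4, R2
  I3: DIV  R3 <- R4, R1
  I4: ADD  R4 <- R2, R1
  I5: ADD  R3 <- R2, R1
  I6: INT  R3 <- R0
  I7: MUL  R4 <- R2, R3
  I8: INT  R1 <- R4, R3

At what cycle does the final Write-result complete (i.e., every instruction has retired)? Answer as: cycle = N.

1) issue 1, read 2, done 3, write 4
2) issue 5, read 6, done 8, write 9  <WAW R3: wait I1 write@4>
3) issue 10, read 11, done 19, write 20  <WAW R3: wait I2 write@9>
4) issue 11, read 12, done 14, write 15
5) issue 21, read 22, done 24, write 25  <WAW R3: wait I3 write@20>
6) issue 26, read 27, done 28, write 29  <WAW R3: wait I5 write@25>
7) issue 27, read 30, done 34, write 35  <RAW R3: wait I6 write@29>
8) issue 30, read 36, done 37, write 38  <struct: INT busy until I6 writes@29 / RAW R4: wait I7 write@35>

cycle = 38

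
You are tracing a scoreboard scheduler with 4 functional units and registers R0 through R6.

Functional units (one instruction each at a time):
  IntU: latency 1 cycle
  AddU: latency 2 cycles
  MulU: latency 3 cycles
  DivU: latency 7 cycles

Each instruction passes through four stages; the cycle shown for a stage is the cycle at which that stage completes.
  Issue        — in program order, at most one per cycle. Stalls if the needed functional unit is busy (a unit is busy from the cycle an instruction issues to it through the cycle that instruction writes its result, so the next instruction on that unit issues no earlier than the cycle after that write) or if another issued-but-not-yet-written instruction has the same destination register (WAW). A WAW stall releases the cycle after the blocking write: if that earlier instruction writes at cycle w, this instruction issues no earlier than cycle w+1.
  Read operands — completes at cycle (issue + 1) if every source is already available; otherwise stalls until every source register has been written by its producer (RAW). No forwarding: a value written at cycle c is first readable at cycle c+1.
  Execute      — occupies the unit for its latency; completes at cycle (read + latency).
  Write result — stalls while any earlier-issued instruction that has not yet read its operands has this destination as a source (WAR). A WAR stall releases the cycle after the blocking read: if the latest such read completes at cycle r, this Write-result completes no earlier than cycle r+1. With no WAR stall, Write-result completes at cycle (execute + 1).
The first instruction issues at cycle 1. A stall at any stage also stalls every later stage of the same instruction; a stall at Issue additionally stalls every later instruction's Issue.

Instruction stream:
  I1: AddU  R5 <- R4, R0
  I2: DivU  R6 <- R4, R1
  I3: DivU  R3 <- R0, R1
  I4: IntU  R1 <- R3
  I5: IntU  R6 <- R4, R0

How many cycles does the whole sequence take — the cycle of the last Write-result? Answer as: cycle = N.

c1: I1 issues→AddU
c2: I1 reads | I2 issues→DivU
c3: I2 reads
c4: I1 exec-done
c5: I1 writes R5
c10: I2 exec-done
c11: I2 writes R6
c12: I3 issues→DivU
c13: I3 reads | I4 issues→IntU
c20: I3 exec-done
c21: I3 writes R3
c22: I4 reads
c23: I4 exec-done
c24: I4 writes R1
c25: I5 issues→IntU
c26: I5 reads
c27: I5 exec-done
c28: I5 writes R6

cycle = 28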